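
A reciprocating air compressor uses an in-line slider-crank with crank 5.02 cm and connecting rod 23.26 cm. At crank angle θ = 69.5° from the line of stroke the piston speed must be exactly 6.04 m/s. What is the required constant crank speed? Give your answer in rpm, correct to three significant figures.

For an in-line slider-crank, |v_piston| = rω|sinθ|·[1 + r cosθ/√(L² − r² sin²θ)].
With r = 0.0502 m, L = 0.2326 m, θ = 69.5°: the bracketed kinematic factor |dx/dθ| = 0.05065 m.
ω = v/|dx/dθ| = 6.04/0.05065 = 119.25 rad/s.
N = 60ω/(2π) = 1138.8 rpm.

1140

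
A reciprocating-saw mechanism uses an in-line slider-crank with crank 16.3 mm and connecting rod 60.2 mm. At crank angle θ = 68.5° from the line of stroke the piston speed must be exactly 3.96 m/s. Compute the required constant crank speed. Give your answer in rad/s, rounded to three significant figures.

For an in-line slider-crank, |v_piston| = rω|sinθ|·[1 + r cosθ/√(L² − r² sin²θ)].
With r = 0.0163 m, L = 0.0602 m, θ = 68.5°: the bracketed kinematic factor |dx/dθ| = 0.016721 m.
ω = v/|dx/dθ| = 3.96/0.016721 = 236.83 rad/s.

237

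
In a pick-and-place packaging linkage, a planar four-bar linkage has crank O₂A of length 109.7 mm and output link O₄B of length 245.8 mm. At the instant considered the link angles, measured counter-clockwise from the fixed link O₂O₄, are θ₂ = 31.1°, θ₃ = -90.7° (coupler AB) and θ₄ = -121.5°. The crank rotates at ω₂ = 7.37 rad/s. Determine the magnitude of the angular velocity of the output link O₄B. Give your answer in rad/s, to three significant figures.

ω₂ = 7.37 rad/s
Differentiating the loop-closure r₂e^{iθ₂}+r₃e^{iθ₃}=r₁+r₄e^{iθ₄} gives r₂ω₂e^{iθ₂}+r₃ω₃e^{iθ₃}=r₄ω₄e^{iθ₄}.
Eliminating the other unknown: ω₄ = r₂ω₂ sin(θ₂−θ₃) / [r₄ sin(θ₄−θ₃)].
Numerator sine = +0.84989; denominator sine = -0.51204.
Result = 0.1097·7.37·(+0.84989) / (0.2458·(-0.51204)) = -5.4595 rad/s; magnitude 5.4595 rad/s.

5.46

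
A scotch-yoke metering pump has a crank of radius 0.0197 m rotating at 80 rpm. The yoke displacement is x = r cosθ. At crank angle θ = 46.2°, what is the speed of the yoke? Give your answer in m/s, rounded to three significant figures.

ω = 8.378 rad/s (from 80 rpm).
x = r cosθ ⇒ ẋ = −rω sinθ.
|v| = rω|sinθ| = 0.0197·8.378·|sin 46.2°| = 0.11912 m/s.

0.119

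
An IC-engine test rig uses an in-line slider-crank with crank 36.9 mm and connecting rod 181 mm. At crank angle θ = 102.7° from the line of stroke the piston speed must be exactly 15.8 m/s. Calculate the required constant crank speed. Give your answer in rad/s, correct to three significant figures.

460

For an in-line slider-crank, |v_piston| = rω|sinθ|·[1 + r cosθ/√(L² − r² sin²θ)].
With r = 0.0369 m, L = 0.181 m, θ = 102.7°: the bracketed kinematic factor |dx/dθ| = 0.034351 m.
ω = v/|dx/dθ| = 15.8/0.034351 = 459.96 rad/s.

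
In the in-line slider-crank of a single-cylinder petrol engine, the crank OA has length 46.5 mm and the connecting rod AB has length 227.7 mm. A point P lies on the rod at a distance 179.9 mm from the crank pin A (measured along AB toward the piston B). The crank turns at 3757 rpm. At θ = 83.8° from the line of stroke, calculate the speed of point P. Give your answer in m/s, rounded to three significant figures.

ω = 393.4 rad/s.  Crank-pin speed |V_A| = rω = 18.295 m/s, perpendicular to OA.
Rod angle: sinφ = −(r/L) sinθ ⇒ φ = -11.714°; ω_rod = −rω cosθ/√(L²−r²sin²θ) = -8.8618 rad/s.
V_P = V_A + ω_rod × AP, with AP = 0.1799 m along the rod.
Components: V_Px = −rω sinθ − a·ω_rod·sinφ = -18.511 m/s;  V_Py = rω cosθ + a·ω_rod·cosφ = +0.41477 m/s.
|V_P| = √(V_Px² + V_Py²) = 18.516 m/s.

18.5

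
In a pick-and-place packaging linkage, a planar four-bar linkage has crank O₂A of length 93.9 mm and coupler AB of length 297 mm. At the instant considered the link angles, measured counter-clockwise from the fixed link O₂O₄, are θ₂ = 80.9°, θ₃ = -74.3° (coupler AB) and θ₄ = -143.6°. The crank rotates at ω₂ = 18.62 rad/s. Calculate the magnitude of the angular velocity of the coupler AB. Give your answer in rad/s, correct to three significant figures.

4.41

ω₂ = 18.62 rad/s
Differentiating the loop-closure r₂e^{iθ₂}+r₃e^{iθ₃}=r₁+r₄e^{iθ₄} gives r₂ω₂e^{iθ₂}+r₃ω₃e^{iθ₃}=r₄ω₄e^{iθ₄}.
Eliminating the other unknown: ω₃ = r₂ω₂ sin(θ₄−θ₂) / [r₃ sin(θ₃−θ₄)].
Numerator sine = +0.70091; denominator sine = +0.93544.
Result = 0.0939·18.62·(+0.70091) / (0.297·(+0.93544)) = +4.411 rad/s; magnitude 4.411 rad/s.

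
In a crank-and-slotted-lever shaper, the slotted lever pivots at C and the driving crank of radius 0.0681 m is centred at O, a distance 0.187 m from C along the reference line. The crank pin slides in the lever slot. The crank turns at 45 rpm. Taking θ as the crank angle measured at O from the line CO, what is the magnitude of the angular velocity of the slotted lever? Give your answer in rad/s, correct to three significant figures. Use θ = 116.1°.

ω = 4.712 rad/s (from 45 rpm).
Crank pin A relative to C: A = (d + r cosθ, r sinθ); lever angle φ = atan2(r sinθ, d + r cosθ).
Differentiating tanφ: φ̇ = rω(d cosθ + r)/(d² + r² + 2dr cosθ).
d² + r² + 2dr cosθ = |CA|² = 0.0284016 m²;  d cosθ + r = -0.014169 m.
|ω_lever| = |0.0681·4.712·-0.014169| / 0.0284016 = 0.16009 rad/s.

0.160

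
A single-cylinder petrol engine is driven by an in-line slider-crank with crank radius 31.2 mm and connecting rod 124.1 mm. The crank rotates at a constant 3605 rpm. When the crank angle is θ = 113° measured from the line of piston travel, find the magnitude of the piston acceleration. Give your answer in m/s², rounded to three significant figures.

2530

ω = 2π·3605/60 = 377.5 rad/s
x(θ) = r cosθ + √(L² − r² sin²θ); with ω constant, a = ω²·d²x/dθ².
d²x/dθ² = −r cosθ − r²(cos2θ)/√u − r⁴ sin²2θ/(4u^{3/2}),  u = L² − r² sin²θ = 0.014576 m².
Substituting r = 0.0312 m, L = 0.1241 m, θ = 113°: d²x/dθ² = +0.017722 m.
a = ω²·d²x/dθ² = (377.5)²·(+0.017722) = +2525.7 m/s²;  |a| = 2525.7 m/s².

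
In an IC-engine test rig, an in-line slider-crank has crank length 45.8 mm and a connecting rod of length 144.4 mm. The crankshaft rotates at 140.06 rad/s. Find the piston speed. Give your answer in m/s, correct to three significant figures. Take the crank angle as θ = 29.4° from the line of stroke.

ω = 140.1 rad/s
For an in-line slider-crank, x = r cosθ + √(L² − r² sin²θ), so v = −rω sinθ·[1 + r cosθ/√(L² − r² sin²θ)].
With r = 0.0458 m, L = 0.1444 m, θ = 29.4°: √(L² − r² sin²θ) = 0.14264 m.
v = −0.0458·140.1·0.49090·[1 + 0.0458·0.87121/0.14264] = -4.0299 m/s.
|v| = 4.0299 m/s.

4.03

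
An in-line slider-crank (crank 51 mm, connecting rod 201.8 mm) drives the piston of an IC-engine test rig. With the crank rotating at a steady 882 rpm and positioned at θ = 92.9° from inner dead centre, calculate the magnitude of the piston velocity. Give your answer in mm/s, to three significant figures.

4640

ω = 2π·882/60 = 92.36 rad/s
For an in-line slider-crank, x = r cosθ + √(L² − r² sin²θ), so v = −rω sinθ·[1 + r cosθ/√(L² − r² sin²θ)].
With r = 0.051 m, L = 0.2018 m, θ = 92.9°: √(L² − r² sin²θ) = 0.19527 m.
v = −0.051·92.36·0.99872·[1 + 0.051·-0.05059/0.19527] = -4.6423 m/s.
|v| = 4.6423 m/s = 4642.3 mm/s.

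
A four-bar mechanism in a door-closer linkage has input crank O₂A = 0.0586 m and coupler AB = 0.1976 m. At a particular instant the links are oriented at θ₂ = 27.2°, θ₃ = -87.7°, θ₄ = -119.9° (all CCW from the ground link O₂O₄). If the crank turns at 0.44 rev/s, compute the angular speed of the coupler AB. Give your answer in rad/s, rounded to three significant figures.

0.836

ω₂ = 2.765 rad/s (from 0.44 rev/s).
Differentiating the loop-closure r₂e^{iθ₂}+r₃e^{iθ₃}=r₁+r₄e^{iθ₄} gives r₂ω₂e^{iθ₂}+r₃ω₃e^{iθ₃}=r₄ω₄e^{iθ₄}.
Eliminating the other unknown: ω₃ = r₂ω₂ sin(θ₄−θ₂) / [r₃ sin(θ₃−θ₄)].
Numerator sine = -0.54317; denominator sine = +0.53288.
Result = 0.0586·2.765·(-0.54317) / (0.1976·(+0.53288)) = -0.83571 rad/s; magnitude 0.83571 rad/s.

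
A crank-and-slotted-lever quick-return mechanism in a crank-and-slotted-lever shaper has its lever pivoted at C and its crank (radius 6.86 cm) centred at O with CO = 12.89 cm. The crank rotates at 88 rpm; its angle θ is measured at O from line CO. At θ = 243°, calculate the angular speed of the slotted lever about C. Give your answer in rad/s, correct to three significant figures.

ω = 9.215 rad/s (from 88 rpm).
Crank pin A relative to C: A = (d + r cosθ, r sinθ); lever angle φ = atan2(r sinθ, d + r cosθ).
Differentiating tanφ: φ̇ = rω(d cosθ + r)/(d² + r² + 2dr cosθ).
d² + r² + 2dr cosθ = |CA|² = 0.0132923 m²;  d cosθ + r = +0.010081 m.
|ω_lever| = |0.0686·9.215·+0.010081| / 0.0132923 = 0.47943 rad/s.

0.479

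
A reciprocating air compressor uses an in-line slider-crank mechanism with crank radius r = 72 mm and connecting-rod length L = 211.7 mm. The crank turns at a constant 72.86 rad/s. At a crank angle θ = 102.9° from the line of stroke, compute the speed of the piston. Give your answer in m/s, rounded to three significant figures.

ω = 72.86 rad/s
For an in-line slider-crank, x = r cosθ + √(L² − r² sin²θ), so v = −rω sinθ·[1 + r cosθ/√(L² − r² sin²θ)].
With r = 0.072 m, L = 0.2117 m, θ = 102.9°: √(L² − r² sin²θ) = 0.19973 m.
v = −0.072·72.86·0.97476·[1 + 0.072·-0.22325/0.19973] = -4.702 m/s.
|v| = 4.702 m/s.

4.70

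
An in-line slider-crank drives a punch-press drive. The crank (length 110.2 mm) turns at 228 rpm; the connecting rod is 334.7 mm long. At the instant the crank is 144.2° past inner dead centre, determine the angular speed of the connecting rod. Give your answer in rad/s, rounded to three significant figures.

6.50

ω = 23.88 rad/s (converted from 228 rpm).
The rod makes angle φ with the slider axis where L sinφ = r sinθ; differentiating, L cosφ·φ̇ = r ω cosθ.
L cosφ = √(L² − r² sin²θ) = 0.32843 m.
|ω_rod| = r ω |cosθ| / √(L² − r² sin²θ) = 0.1102·23.88·0.81106/0.32843 = 6.4976 rad/s.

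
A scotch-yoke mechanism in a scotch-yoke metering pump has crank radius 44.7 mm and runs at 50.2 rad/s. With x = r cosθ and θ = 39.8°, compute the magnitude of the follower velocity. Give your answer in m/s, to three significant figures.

1.44

ω = 50.2 rad/s
x = r cosθ ⇒ ẋ = −rω sinθ.
|v| = rω|sinθ| = 0.0447·50.2·|sin 39.8°| = 1.4364 m/s.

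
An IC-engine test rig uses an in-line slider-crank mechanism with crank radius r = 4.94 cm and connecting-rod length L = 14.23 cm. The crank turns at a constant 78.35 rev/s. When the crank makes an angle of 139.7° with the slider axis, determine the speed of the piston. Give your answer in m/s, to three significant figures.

11.5

ω = 2π·78.3 = 492.3 rad/s
For an in-line slider-crank, x = r cosθ + √(L² − r² sin²θ), so v = −rω sinθ·[1 + r cosθ/√(L² − r² sin²θ)].
With r = 0.0494 m, L = 0.1423 m, θ = 139.7°: √(L² − r² sin²θ) = 0.13867 m.
v = −0.0494·492.3·0.64679·[1 + 0.0494·-0.76267/0.13867] = -11.456 m/s.
|v| = 11.456 m/s.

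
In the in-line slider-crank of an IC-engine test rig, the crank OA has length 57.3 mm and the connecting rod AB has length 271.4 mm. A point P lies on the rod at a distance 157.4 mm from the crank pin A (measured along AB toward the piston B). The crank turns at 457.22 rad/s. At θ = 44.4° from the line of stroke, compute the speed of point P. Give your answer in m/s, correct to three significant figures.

21.4

ω = 457.2 rad/s.  Crank-pin speed |V_A| = rω = 26.199 m/s, perpendicular to OA.
Rod angle: sinφ = −(r/L) sinθ ⇒ φ = -8.495°; ω_rod = −rω cosθ/√(L²−r²sin²θ) = -69.734 rad/s.
V_P = V_A + ω_rod × AP, with AP = 0.1574 m along the rod.
Components: V_Px = −rω sinθ − a·ω_rod·sinφ = -19.952 m/s;  V_Py = rω cosθ + a·ω_rod·cosφ = +7.8625 m/s.
|V_P| = √(V_Px² + V_Py²) = 21.445 m/s.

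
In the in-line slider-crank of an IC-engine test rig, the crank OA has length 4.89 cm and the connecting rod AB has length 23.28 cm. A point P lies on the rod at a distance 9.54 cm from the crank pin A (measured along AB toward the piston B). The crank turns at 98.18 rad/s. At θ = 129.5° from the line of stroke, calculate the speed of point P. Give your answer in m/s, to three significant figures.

ω = 98.18 rad/s.  Crank-pin speed |V_A| = rω = 4.801 m/s, perpendicular to OA.
Rod angle: sinφ = −(r/L) sinθ ⇒ φ = -9.328°; ω_rod = −rω cosθ/√(L²−r²sin²θ) = +13.294 rad/s.
V_P = V_A + ω_rod × AP, with AP = 0.0954 m along the rod.
Components: V_Px = −rω sinθ − a·ω_rod·sinφ = -3.499 m/s;  V_Py = rω cosθ + a·ω_rod·cosφ = -1.8024 m/s.
|V_P| = √(V_Px² + V_Py²) = 3.936 m/s.

3.94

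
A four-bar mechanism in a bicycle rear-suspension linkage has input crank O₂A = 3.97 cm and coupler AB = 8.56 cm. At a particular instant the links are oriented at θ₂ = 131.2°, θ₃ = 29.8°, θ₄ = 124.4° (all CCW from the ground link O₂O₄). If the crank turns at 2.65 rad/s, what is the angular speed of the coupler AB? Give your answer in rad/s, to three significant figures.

0.146

ω₂ = 2.65 rad/s
Differentiating the loop-closure r₂e^{iθ₂}+r₃e^{iθ₃}=r₁+r₄e^{iθ₄} gives r₂ω₂e^{iθ₂}+r₃ω₃e^{iθ₃}=r₄ω₄e^{iθ₄}.
Eliminating the other unknown: ω₃ = r₂ω₂ sin(θ₄−θ₂) / [r₃ sin(θ₃−θ₄)].
Numerator sine = -0.11840; denominator sine = -0.99678.
Result = 0.0397·2.65·(-0.11840) / (0.0856·(-0.99678)) = +0.14599 rad/s; magnitude 0.14599 rad/s.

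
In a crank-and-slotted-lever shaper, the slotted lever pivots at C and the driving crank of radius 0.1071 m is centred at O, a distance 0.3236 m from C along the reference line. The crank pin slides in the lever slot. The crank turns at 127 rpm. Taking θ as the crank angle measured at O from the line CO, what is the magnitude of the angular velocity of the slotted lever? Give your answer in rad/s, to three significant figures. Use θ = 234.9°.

1.47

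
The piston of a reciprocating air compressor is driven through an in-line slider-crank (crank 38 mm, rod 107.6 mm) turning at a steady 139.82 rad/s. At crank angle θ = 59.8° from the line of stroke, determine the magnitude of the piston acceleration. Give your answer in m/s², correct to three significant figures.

245

ω = 139.8 rad/s
x(θ) = r cosθ + √(L² − r² sin²θ); with ω constant, a = ω²·d²x/dθ².
d²x/dθ² = −r cosθ − r²(cos2θ)/√u − r⁴ sin²2θ/(4u^{3/2}),  u = L² − r² sin²θ = 0.0104991 m².
Substituting r = 0.038 m, L = 0.1076 m, θ = 59.8°: d²x/dθ² = -0.01252 m.
a = ω²·d²x/dθ² = (139.8)²·(-0.01252) = -244.76 m/s²;  |a| = 244.76 m/s².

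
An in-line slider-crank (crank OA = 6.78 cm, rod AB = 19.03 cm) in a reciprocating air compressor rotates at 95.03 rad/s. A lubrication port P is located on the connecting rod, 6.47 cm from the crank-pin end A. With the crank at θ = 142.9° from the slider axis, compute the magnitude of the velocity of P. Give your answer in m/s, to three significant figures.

4.88

ω = 95.03 rad/s.  Crank-pin speed |V_A| = rω = 6.443 m/s, perpendicular to OA.
Rod angle: sinφ = −(r/L) sinθ ⇒ φ = -12.410°; ω_rod = −rω cosθ/√(L²−r²sin²θ) = +27.65 rad/s.
V_P = V_A + ω_rod × AP, with AP = 0.0647 m along the rod.
Components: V_Px = −rω sinθ − a·ω_rod·sinφ = -3.502 m/s;  V_Py = rω cosθ + a·ω_rod·cosφ = -3.3917 m/s.
|V_P| = √(V_Px² + V_Py²) = 4.8752 m/s.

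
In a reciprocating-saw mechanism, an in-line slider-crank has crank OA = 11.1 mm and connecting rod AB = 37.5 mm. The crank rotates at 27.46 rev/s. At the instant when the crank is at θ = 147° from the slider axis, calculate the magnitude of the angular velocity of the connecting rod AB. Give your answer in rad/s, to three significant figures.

43.4

ω = 172.5 rad/s (converted from 27.46 rev/s).
The rod makes angle φ with the slider axis where L sinφ = r sinθ; differentiating, L cosφ·φ̇ = r ω cosθ.
L cosφ = √(L² − r² sin²θ) = 0.037009 m.
|ω_rod| = r ω |cosθ| / √(L² − r² sin²θ) = 0.0111·172.5·0.83867/0.037009 = 43.399 rad/s.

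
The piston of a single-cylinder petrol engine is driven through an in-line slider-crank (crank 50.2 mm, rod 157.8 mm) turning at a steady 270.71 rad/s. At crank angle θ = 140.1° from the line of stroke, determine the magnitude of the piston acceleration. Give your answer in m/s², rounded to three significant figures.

ω = 270.7 rad/s
x(θ) = r cosθ + √(L² − r² sin²θ); with ω constant, a = ω²·d²x/dθ².
d²x/dθ² = −r cosθ − r²(cos2θ)/√u − r⁴ sin²2θ/(4u^{3/2}),  u = L² − r² sin²θ = 0.023864 m².
Substituting r = 0.0502 m, L = 0.1578 m, θ = 140.1°: d²x/dθ² = +0.035206 m.
a = ω²·d²x/dθ² = (270.7)²·(+0.035206) = +2580 m/s²;  |a| = 2580 m/s².

2580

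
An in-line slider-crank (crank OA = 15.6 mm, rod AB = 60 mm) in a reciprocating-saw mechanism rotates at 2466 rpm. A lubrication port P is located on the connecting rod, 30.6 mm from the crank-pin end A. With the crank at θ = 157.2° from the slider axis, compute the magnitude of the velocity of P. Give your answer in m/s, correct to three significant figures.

ω = 258.2 rad/s.  Crank-pin speed |V_A| = rω = 4.0285 m/s, perpendicular to OA.
Rod angle: sinφ = −(r/L) sinθ ⇒ φ = -5.783°; ω_rod = −rω cosθ/√(L²−r²sin²θ) = +62.212 rad/s.
V_P = V_A + ω_rod × AP, with AP = 0.0306 m along the rod.
Components: V_Px = −rω sinθ − a·ω_rod·sinφ = -1.3693 m/s;  V_Py = rω cosθ + a·ω_rod·cosφ = -1.8197 m/s.
|V_P| = √(V_Px² + V_Py²) = 2.2774 m/s.

2.28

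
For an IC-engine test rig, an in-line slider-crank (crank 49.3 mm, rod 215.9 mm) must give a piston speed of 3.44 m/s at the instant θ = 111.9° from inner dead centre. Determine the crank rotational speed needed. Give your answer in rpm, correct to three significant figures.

787

For an in-line slider-crank, |v_piston| = rω|sinθ|·[1 + r cosθ/√(L² − r² sin²θ)].
With r = 0.0493 m, L = 0.2159 m, θ = 111.9°: the bracketed kinematic factor |dx/dθ| = 0.041756 m.
ω = v/|dx/dθ| = 3.44/0.041756 = 82.383 rad/s.
N = 60ω/(2π) = 786.7 rpm.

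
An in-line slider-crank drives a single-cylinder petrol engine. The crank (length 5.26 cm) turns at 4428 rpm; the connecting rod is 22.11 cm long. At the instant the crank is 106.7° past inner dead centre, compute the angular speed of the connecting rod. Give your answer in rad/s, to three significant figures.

32.6

ω = 463.7 rad/s (converted from 4428 rpm).
The rod makes angle φ with the slider axis where L sinφ = r sinθ; differentiating, L cosφ·φ̇ = r ω cosθ.
L cosφ = √(L² − r² sin²θ) = 0.21528 m.
|ω_rod| = r ω |cosθ| / √(L² − r² sin²θ) = 0.0526·463.7·0.28736/0.21528 = 32.557 rad/s.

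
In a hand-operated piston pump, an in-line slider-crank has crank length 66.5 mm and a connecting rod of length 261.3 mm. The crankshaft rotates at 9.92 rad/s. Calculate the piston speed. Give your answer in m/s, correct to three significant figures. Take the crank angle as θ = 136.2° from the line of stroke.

0.371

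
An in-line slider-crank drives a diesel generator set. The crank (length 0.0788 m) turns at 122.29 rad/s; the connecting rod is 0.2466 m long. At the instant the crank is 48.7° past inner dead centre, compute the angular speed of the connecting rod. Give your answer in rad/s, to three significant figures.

26.6

ω = 122.3 rad/s
The rod makes angle φ with the slider axis where L sinφ = r sinθ; differentiating, L cosφ·φ̇ = r ω cosθ.
L cosφ = √(L² − r² sin²θ) = 0.23939 m.
|ω_rod| = r ω |cosθ| / √(L² − r² sin²θ) = 0.0788·122.3·0.66000/0.23939 = 26.568 rad/s.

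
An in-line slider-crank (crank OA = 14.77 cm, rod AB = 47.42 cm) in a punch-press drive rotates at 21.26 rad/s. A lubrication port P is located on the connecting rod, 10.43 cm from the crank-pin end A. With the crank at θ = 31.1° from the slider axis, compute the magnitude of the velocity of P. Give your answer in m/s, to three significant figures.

ω = 21.26 rad/s.  Crank-pin speed |V_A| = rω = 3.1401 m/s, perpendicular to OA.
Rod angle: sinφ = −(r/L) sinθ ⇒ φ = -9.258°; ω_rod = −rω cosθ/√(L²−r²sin²θ) = -5.7449 rad/s.
V_P = V_A + ω_rod × AP, with AP = 0.1043 m along the rod.
Components: V_Px = −rω sinθ − a·ω_rod·sinφ = -1.7184 m/s;  V_Py = rω cosθ + a·ω_rod·cosφ = +2.0974 m/s.
|V_P| = √(V_Px² + V_Py²) = 2.7114 m/s.

2.71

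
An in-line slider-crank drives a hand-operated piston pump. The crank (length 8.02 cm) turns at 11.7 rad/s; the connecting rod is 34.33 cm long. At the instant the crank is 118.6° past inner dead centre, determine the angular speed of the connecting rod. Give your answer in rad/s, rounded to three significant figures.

1.34

ω = 11.7 rad/s
The rod makes angle φ with the slider axis where L sinφ = r sinθ; differentiating, L cosφ·φ̇ = r ω cosθ.
L cosφ = √(L² − r² sin²θ) = 0.336 m.
|ω_rod| = r ω |cosθ| / √(L² − r² sin²θ) = 0.0802·11.7·0.47869/0.336 = 1.3368 rad/s.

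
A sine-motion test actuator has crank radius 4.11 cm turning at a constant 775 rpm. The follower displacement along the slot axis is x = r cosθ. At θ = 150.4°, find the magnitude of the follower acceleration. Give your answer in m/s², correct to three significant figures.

235

ω = 81.16 rad/s (from 775 rpm).
x = r cosθ ⇒ ẍ = −rω² cosθ (ω constant).
|a| = rω²|cosθ| = 0.0411·(81.16)²·|cos 150.4°| = 235.38 m/s².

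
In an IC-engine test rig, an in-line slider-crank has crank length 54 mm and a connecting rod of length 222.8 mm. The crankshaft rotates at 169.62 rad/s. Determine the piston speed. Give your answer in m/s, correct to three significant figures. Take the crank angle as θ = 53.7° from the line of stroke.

8.46

ω = 169.6 rad/s
For an in-line slider-crank, x = r cosθ + √(L² − r² sin²θ), so v = −rω sinθ·[1 + r cosθ/√(L² − r² sin²θ)].
With r = 0.054 m, L = 0.2228 m, θ = 53.7°: √(L² − r² sin²θ) = 0.21851 m.
v = −0.054·169.6·0.80593·[1 + 0.054·0.59201/0.21851] = -8.4619 m/s.
|v| = 8.4619 m/s.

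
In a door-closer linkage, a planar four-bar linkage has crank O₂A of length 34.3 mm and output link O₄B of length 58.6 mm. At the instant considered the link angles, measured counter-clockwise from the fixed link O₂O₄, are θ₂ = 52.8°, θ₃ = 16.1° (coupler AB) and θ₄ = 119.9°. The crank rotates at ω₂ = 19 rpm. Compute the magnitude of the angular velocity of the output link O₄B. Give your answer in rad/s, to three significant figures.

ω₂ = 1.99 rad/s (from 19 rpm).
Differentiating the loop-closure r₂e^{iθ₂}+r₃e^{iθ₃}=r₁+r₄e^{iθ₄} gives r₂ω₂e^{iθ₂}+r₃ω₃e^{iθ₃}=r₄ω₄e^{iθ₄}.
Eliminating the other unknown: ω₄ = r₂ω₂ sin(θ₂−θ₃) / [r₄ sin(θ₄−θ₃)].
Numerator sine = +0.59763; denominator sine = +0.97113.
Result = 0.0343·1.99·(+0.59763) / (0.0586·(+0.97113)) = +0.71668 rad/s; magnitude 0.71668 rad/s.

0.717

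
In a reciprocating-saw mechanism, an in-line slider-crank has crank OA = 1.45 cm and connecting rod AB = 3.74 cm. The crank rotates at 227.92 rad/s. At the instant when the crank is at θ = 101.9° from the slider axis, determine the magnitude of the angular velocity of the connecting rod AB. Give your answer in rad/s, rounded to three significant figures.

ω = 227.9 rad/s
The rod makes angle φ with the slider axis where L sinφ = r sinθ; differentiating, L cosφ·φ̇ = r ω cosθ.
L cosφ = √(L² − r² sin²θ) = 0.034604 m.
|ω_rod| = r ω |cosθ| / √(L² − r² sin²θ) = 0.0145·227.9·0.20620/0.034604 = 19.693 rad/s.

19.7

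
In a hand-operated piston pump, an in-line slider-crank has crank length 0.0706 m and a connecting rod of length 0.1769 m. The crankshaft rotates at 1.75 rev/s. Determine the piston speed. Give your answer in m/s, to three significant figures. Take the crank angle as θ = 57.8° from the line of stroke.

ω = 2π·1.75 = 11 rad/s
For an in-line slider-crank, x = r cosθ + √(L² − r² sin²θ), so v = −rω sinθ·[1 + r cosθ/√(L² − r² sin²θ)].
With r = 0.0706 m, L = 0.1769 m, θ = 57.8°: √(L² − r² sin²θ) = 0.16651 m.
v = −0.0706·11·0.84619·[1 + 0.0706·0.53288/0.16651] = -0.80531 m/s.
|v| = 0.80531 m/s.

0.805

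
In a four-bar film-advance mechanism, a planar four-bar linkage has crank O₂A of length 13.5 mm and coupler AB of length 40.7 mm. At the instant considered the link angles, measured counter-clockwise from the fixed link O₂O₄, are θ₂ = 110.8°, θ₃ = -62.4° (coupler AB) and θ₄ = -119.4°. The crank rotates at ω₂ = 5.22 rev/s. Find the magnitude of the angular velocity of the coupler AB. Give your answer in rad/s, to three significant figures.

ω₂ = 32.8 rad/s (from 5.22 rev/s).
Differentiating the loop-closure r₂e^{iθ₂}+r₃e^{iθ₃}=r₁+r₄e^{iθ₄} gives r₂ω₂e^{iθ₂}+r₃ω₃e^{iθ₃}=r₄ω₄e^{iθ₄}.
Eliminating the other unknown: ω₃ = r₂ω₂ sin(θ₄−θ₂) / [r₃ sin(θ₃−θ₄)].
Numerator sine = +0.76828; denominator sine = +0.83867.
Result = 0.0135·32.8·(+0.76828) / (0.0407·(+0.83867)) = +9.966 rad/s; magnitude 9.966 rad/s.

9.97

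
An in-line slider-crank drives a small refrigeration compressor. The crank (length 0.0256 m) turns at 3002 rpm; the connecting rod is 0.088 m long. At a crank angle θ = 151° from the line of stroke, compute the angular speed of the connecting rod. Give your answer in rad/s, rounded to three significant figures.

ω = 314.4 rad/s (converted from 3002 rpm).
The rod makes angle φ with the slider axis where L sinφ = r sinθ; differentiating, L cosφ·φ̇ = r ω cosθ.
L cosφ = √(L² − r² sin²θ) = 0.08712 m.
|ω_rod| = r ω |cosθ| / √(L² − r² sin²θ) = 0.0256·314.4·0.87462/0.08712 = 80.794 rad/s.

80.8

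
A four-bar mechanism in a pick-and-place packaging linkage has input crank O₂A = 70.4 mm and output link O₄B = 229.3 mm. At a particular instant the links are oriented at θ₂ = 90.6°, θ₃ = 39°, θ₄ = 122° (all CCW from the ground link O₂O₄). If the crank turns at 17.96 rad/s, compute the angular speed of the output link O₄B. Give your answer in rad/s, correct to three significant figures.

ω₂ = 17.96 rad/s
Differentiating the loop-closure r₂e^{iθ₂}+r₃e^{iθ₃}=r₁+r₄e^{iθ₄} gives r₂ω₂e^{iθ₂}+r₃ω₃e^{iθ₃}=r₄ω₄e^{iθ₄}.
Eliminating the other unknown: ω₄ = r₂ω₂ sin(θ₂−θ₃) / [r₄ sin(θ₄−θ₃)].
Numerator sine = +0.78369; denominator sine = +0.99255.
Result = 0.0704·17.96·(+0.78369) / (0.2293·(+0.99255)) = +4.3538 rad/s; magnitude 4.3538 rad/s.

4.35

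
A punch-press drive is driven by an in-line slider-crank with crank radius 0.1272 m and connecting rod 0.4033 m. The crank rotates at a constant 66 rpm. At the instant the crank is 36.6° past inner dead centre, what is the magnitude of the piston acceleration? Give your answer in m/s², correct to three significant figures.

ω = 2π·66/60 = 6.912 rad/s
x(θ) = r cosθ + √(L² − r² sin²θ); with ω constant, a = ω²·d²x/dθ².
d²x/dθ² = −r cosθ − r²(cos2θ)/√u − r⁴ sin²2θ/(4u^{3/2}),  u = L² − r² sin²θ = 0.156899 m².
Substituting r = 0.1272 m, L = 0.4033 m, θ = 36.6°: d²x/dθ² = -0.11489 m.
a = ω²·d²x/dθ² = (6.912)²·(-0.11489) = -5.4882 m/s²;  |a| = 5.4882 m/s².

5.49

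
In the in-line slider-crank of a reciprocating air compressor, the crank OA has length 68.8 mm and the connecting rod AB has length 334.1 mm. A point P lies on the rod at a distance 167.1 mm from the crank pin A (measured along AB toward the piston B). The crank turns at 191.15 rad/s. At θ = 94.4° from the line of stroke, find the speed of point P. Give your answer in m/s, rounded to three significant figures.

13.0

ω = 191.2 rad/s.  Crank-pin speed |V_A| = rω = 13.151 m/s, perpendicular to OA.
Rod angle: sinφ = −(r/L) sinθ ⇒ φ = -11.848°; ω_rod = −rω cosθ/√(L²−r²sin²θ) = +3.0856 rad/s.
V_P = V_A + ω_rod × AP, with AP = 0.1671 m along the rod.
Components: V_Px = −rω sinθ − a·ω_rod·sinφ = -13.006 m/s;  V_Py = rω cosθ + a·ω_rod·cosφ = -0.50432 m/s.
|V_P| = √(V_Px² + V_Py²) = 13.016 m/s.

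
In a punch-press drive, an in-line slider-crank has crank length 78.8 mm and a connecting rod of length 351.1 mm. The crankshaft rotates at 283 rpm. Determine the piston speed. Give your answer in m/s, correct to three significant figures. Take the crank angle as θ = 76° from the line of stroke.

2.39

ω = 2π·283/60 = 29.64 rad/s
For an in-line slider-crank, x = r cosθ + √(L² − r² sin²θ), so v = −rω sinθ·[1 + r cosθ/√(L² − r² sin²θ)].
With r = 0.0788 m, L = 0.3511 m, θ = 76°: √(L² − r² sin²θ) = 0.34267 m.
v = −0.0788·29.64·0.97030·[1 + 0.0788·0.24192/0.34267] = -2.392 m/s.
|v| = 2.392 m/s.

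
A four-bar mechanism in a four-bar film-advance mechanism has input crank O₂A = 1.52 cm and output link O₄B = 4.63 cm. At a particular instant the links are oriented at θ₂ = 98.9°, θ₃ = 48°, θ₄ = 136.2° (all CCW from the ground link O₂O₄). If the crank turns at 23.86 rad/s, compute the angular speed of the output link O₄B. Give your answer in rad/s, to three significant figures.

ω₂ = 23.86 rad/s
Differentiating the loop-closure r₂e^{iθ₂}+r₃e^{iθ₃}=r₁+r₄e^{iθ₄} gives r₂ω₂e^{iθ₂}+r₃ω₃e^{iθ₃}=r₄ω₄e^{iθ₄}.
Eliminating the other unknown: ω₄ = r₂ω₂ sin(θ₂−θ₃) / [r₄ sin(θ₄−θ₃)].
Numerator sine = +0.77605; denominator sine = +0.99951.
Result = 0.0152·23.86·(+0.77605) / (0.0463·(+0.99951)) = +6.0818 rad/s; magnitude 6.0818 rad/s.

6.08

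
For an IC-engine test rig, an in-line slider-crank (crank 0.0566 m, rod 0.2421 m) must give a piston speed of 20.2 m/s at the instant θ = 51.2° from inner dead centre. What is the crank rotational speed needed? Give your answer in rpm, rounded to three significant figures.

3810

For an in-line slider-crank, |v_piston| = rω|sinθ|·[1 + r cosθ/√(L² − r² sin²θ)].
With r = 0.0566 m, L = 0.2421 m, θ = 51.2°: the bracketed kinematic factor |dx/dθ| = 0.050682 m.
ω = v/|dx/dθ| = 20.2/0.050682 = 398.56 rad/s.
N = 60ω/(2π) = 3806 rpm.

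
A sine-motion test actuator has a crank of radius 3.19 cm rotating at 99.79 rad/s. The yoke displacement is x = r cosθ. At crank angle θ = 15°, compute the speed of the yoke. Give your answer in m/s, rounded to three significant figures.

ω = 99.79 rad/s
x = r cosθ ⇒ ẋ = −rω sinθ.
|v| = rω|sinθ| = 0.0319·99.79·|sin 15°| = 0.8239 m/s.

0.824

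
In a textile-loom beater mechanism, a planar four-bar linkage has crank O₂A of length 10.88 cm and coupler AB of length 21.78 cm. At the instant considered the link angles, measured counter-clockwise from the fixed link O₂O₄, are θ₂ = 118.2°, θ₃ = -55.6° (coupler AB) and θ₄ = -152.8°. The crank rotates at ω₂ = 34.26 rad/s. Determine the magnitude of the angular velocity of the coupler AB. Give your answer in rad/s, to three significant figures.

17.2

ω₂ = 34.26 rad/s
Differentiating the loop-closure r₂e^{iθ₂}+r₃e^{iθ₃}=r₁+r₄e^{iθ₄} gives r₂ω₂e^{iθ₂}+r₃ω₃e^{iθ₃}=r₄ω₄e^{iθ₄}.
Eliminating the other unknown: ω₃ = r₂ω₂ sin(θ₄−θ₂) / [r₃ sin(θ₃−θ₄)].
Numerator sine = +0.99985; denominator sine = +0.99211.
Result = 0.1088·34.26·(+0.99985) / (0.2178·(+0.99211)) = +17.248 rad/s; magnitude 17.248 rad/s.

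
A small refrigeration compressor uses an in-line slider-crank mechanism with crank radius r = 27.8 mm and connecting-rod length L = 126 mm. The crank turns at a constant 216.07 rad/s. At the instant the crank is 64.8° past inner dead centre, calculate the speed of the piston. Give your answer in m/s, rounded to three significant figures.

5.96

ω = 216.1 rad/s
For an in-line slider-crank, x = r cosθ + √(L² − r² sin²θ), so v = −rω sinθ·[1 + r cosθ/√(L² − r² sin²θ)].
With r = 0.0278 m, L = 0.126 m, θ = 64.8°: √(L² − r² sin²θ) = 0.12346 m.
v = −0.0278·216.1·0.90483·[1 + 0.0278·0.42578/0.12346] = -5.9561 m/s.
|v| = 5.9561 m/s.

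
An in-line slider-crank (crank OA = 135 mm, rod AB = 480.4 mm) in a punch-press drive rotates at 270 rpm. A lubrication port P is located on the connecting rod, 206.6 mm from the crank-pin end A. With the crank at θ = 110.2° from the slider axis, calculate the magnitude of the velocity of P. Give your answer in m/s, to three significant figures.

ω = 28.27 rad/s.  Crank-pin speed |V_A| = rω = 3.817 m/s, perpendicular to OA.
Rod angle: sinφ = −(r/L) sinθ ⇒ φ = -15.292°; ω_rod = −rω cosθ/√(L²−r²sin²θ) = +2.8443 rad/s.
V_P = V_A + ω_rod × AP, with AP = 0.2066 m along the rod.
Components: V_Px = −rω sinθ − a·ω_rod·sinφ = -3.4273 m/s;  V_Py = rω cosθ + a·ω_rod·cosφ = -0.75119 m/s.
|V_P| = √(V_Px² + V_Py²) = 3.5086 m/s.

3.51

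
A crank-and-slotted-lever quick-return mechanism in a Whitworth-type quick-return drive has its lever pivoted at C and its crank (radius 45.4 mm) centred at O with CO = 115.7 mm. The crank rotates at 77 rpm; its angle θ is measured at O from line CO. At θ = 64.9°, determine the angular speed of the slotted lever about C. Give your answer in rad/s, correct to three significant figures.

ω = 8.063 rad/s (from 77 rpm).
Crank pin A relative to C: A = (d + r cosθ, r sinθ); lever angle φ = atan2(r sinθ, d + r cosθ).
Differentiating tanφ: φ̇ = rω(d cosθ + r)/(d² + r² + 2dr cosθ).
d² + r² + 2dr cosθ = |CA|² = 0.0199041 m²;  d cosθ + r = +0.09448 m.
|ω_lever| = |0.0454·8.063·+0.09448| / 0.0199041 = 1.7377 rad/s.

1.74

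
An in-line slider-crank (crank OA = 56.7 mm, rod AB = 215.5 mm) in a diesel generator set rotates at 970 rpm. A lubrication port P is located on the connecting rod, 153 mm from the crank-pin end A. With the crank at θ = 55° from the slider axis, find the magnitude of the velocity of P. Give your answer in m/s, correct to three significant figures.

5.32

ω = 101.6 rad/s.  Crank-pin speed |V_A| = rω = 5.7595 m/s, perpendicular to OA.
Rod angle: sinφ = −(r/L) sinθ ⇒ φ = -12.446°; ω_rod = −rω cosθ/√(L²−r²sin²θ) = -15.698 rad/s.
V_P = V_A + ω_rod × AP, with AP = 0.153 m along the rod.
Components: V_Px = −rω sinθ − a·ω_rod·sinφ = -5.2356 m/s;  V_Py = rω cosθ + a·ω_rod·cosφ = +0.95809 m/s.
|V_P| = √(V_Px² + V_Py²) = 5.3225 m/s.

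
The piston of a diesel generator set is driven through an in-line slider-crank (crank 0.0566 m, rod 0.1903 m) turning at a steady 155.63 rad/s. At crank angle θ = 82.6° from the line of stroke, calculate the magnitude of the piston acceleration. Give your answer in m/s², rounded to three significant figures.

235

ω = 155.6 rad/s
x(θ) = r cosθ + √(L² − r² sin²θ); with ω constant, a = ω²·d²x/dθ².
d²x/dθ² = −r cosθ − r²(cos2θ)/√u − r⁴ sin²2θ/(4u^{3/2}),  u = L² − r² sin²θ = 0.0330637 m².
Substituting r = 0.0566 m, L = 0.1903 m, θ = 82.6°: d²x/dθ² = +0.0097158 m.
a = ω²·d²x/dθ² = (155.6)²·(+0.0097158) = +235.32 m/s²;  |a| = 235.32 m/s².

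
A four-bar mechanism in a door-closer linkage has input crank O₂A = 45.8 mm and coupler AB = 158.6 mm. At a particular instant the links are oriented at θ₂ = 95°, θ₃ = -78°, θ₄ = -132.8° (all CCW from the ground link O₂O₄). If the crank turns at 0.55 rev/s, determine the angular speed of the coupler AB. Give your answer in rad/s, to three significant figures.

ω₂ = 3.456 rad/s (from 0.55 rev/s).
Differentiating the loop-closure r₂e^{iθ₂}+r₃e^{iθ₃}=r₁+r₄e^{iθ₄} gives r₂ω₂e^{iθ₂}+r₃ω₃e^{iθ₃}=r₄ω₄e^{iθ₄}.
Eliminating the other unknown: ω₃ = r₂ω₂ sin(θ₄−θ₂) / [r₃ sin(θ₃−θ₄)].
Numerator sine = +0.74080; denominator sine = +0.81714.
Result = 0.0458·3.456·(+0.74080) / (0.1586·(+0.81714)) = +0.90471 rad/s; magnitude 0.90471 rad/s.

0.905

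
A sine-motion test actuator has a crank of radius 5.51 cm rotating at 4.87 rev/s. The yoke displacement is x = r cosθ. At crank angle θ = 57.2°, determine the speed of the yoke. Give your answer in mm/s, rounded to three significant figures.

ω = 30.6 rad/s (from 4.87 rev/s).
x = r cosθ ⇒ ẋ = −rω sinθ.
|v| = rω|sinθ| = 0.0551·30.6·|sin 57.2°| = 1.4172 m/s = 1417.2 mm/s.

1420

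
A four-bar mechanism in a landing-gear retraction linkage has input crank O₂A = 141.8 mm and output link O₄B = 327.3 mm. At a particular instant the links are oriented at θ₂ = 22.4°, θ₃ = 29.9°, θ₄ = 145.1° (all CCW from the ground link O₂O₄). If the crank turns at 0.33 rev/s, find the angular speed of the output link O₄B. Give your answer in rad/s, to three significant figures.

ω₂ = 2.073 rad/s (from 0.33 rev/s).
Differentiating the loop-closure r₂e^{iθ₂}+r₃e^{iθ₃}=r₁+r₄e^{iθ₄} gives r₂ω₂e^{iθ₂}+r₃ω₃e^{iθ₃}=r₄ω₄e^{iθ₄}.
Eliminating the other unknown: ω₄ = r₂ω₂ sin(θ₂−θ₃) / [r₄ sin(θ₄−θ₃)].
Numerator sine = -0.13053; denominator sine = +0.90483.
Result = 0.1418·2.073·(-0.13053) / (0.3273·(+0.90483)) = -0.12959 rad/s; magnitude 0.12959 rad/s.

0.130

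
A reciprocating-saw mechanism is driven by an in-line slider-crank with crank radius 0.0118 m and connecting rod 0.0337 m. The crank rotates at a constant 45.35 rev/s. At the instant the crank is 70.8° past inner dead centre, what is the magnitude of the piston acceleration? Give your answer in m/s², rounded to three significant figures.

41.2

ω = 2π·45.4 = 284.9 rad/s
x(θ) = r cosθ + √(L² − r² sin²θ); with ω constant, a = ω²·d²x/dθ².
d²x/dθ² = −r cosθ − r²(cos2θ)/√u − r⁴ sin²2θ/(4u^{3/2}),  u = L² − r² sin²θ = 0.00101151 m².
Substituting r = 0.0118 m, L = 0.0337 m, θ = 70.8°: d²x/dθ² = -0.00050772 m.
a = ω²·d²x/dθ² = (284.9)²·(-0.00050772) = -41.223 m/s²;  |a| = 41.223 m/s².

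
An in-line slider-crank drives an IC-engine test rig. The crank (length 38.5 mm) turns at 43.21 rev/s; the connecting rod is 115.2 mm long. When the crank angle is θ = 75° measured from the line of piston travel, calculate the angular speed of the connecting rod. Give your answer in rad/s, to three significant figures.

24.8

ω = 271.5 rad/s (converted from 43.21 rev/s).
The rod makes angle φ with the slider axis where L sinφ = r sinθ; differentiating, L cosφ·φ̇ = r ω cosθ.
L cosφ = √(L² − r² sin²θ) = 0.10903 m.
|ω_rod| = r ω |cosθ| / √(L² − r² sin²θ) = 0.0385·271.5·0.25882/0.10903 = 24.812 rad/s.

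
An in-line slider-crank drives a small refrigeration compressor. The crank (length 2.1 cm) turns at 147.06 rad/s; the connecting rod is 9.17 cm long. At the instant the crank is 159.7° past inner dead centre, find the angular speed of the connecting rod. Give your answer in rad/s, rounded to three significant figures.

31.7

ω = 147.1 rad/s
The rod makes angle φ with the slider axis where L sinφ = r sinθ; differentiating, L cosφ·φ̇ = r ω cosθ.
L cosφ = √(L² − r² sin²θ) = 0.09141 m.
|ω_rod| = r ω |cosθ| / √(L² − r² sin²θ) = 0.021·147.1·0.93789/0.09141 = 31.686 rad/s.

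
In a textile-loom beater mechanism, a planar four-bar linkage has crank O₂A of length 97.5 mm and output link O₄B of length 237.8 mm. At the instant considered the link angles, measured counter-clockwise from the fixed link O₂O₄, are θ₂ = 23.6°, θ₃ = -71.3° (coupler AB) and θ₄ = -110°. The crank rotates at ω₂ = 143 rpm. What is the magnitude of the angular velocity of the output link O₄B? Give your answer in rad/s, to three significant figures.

ω₂ = 14.97 rad/s (from 143 rpm).
Differentiating the loop-closure r₂e^{iθ₂}+r₃e^{iθ₃}=r₁+r₄e^{iθ₄} gives r₂ω₂e^{iθ₂}+r₃ω₃e^{iθ₃}=r₄ω₄e^{iθ₄}.
Eliminating the other unknown: ω₄ = r₂ω₂ sin(θ₂−θ₃) / [r₄ sin(θ₄−θ₃)].
Numerator sine = +0.99635; denominator sine = -0.62524.
Result = 0.0975·14.97·(+0.99635) / (0.2378·(-0.62524)) = -9.7841 rad/s; magnitude 9.7841 rad/s.

9.78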